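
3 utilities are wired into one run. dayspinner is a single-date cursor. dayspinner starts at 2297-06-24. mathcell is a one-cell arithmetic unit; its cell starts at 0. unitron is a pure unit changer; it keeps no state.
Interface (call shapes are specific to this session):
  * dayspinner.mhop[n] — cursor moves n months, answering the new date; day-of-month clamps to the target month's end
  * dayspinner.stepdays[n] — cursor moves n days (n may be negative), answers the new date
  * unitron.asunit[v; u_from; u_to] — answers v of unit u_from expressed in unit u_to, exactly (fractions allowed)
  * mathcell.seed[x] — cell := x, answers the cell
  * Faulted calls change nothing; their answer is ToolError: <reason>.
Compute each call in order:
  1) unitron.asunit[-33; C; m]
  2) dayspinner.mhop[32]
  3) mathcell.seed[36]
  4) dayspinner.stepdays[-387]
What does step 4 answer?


→ unitron.asunit(-33, C, m)
← ToolError: incompatible units
→ dayspinner.mhop(32)
← 2300-02-24
→ mathcell.seed(36)
← 36
→ dayspinner.stepdays(-387)
← 2299-02-02

Answer: 2299-02-02


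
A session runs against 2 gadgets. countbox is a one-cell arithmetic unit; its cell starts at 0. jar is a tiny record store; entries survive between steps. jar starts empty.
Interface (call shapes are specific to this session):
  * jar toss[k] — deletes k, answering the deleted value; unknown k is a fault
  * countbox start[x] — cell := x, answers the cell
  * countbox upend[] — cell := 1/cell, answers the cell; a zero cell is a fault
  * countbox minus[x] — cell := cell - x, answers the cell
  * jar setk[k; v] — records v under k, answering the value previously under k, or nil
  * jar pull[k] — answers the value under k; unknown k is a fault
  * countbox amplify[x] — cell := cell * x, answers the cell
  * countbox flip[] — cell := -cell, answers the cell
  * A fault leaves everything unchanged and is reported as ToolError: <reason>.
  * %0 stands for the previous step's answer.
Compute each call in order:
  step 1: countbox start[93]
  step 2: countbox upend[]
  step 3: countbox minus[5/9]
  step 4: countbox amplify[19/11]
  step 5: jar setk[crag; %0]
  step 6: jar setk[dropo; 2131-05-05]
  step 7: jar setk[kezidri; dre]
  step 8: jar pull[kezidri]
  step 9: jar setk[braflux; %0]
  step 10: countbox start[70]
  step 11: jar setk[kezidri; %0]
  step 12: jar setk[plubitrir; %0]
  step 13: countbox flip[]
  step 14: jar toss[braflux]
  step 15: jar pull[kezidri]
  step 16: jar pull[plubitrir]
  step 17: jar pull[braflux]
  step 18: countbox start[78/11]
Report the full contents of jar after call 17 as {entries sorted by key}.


Answer: {crag=-2888/3069, dropo=2131-05-05, kezidri=70, plubitrir=dre}

Derivation:
Next I call countbox start(x: 93): 93.
Then countbox upend(), and see 1/93.
Calling countbox minus(x: 5/9), — result: -152/279.
Invoking countbox amplify(x: 19/11): -2888/3069.
I run jar setk(k: crag, v: %0), which returns nil.
Then jar setk(k: dropo, v: 2131-05-05), giving nil.
Next I call jar setk(k: kezidri, v: dre), giving nil.
Now I run jar pull(k: kezidri), and observe dre.
Now I run jar setk(k: braflux, v: %0): nil.
I run countbox start(x: 70), → 70.
Now I run jar setk(k: kezidri, v: %0), yielding dre.
Then jar setk(k: plubitrir, v: %0), yielding nil.
Calling countbox flip(): -70.
I call jar toss(k: braflux), and see dre.
Invoking jar pull(k: kezidri): 70.
Then jar pull(k: plubitrir), and observe dre.
Invoking jar pull(k: braflux), which returns ToolError: no such key braflux.
Next I call countbox start(x: 78/11), — result: 78/11.


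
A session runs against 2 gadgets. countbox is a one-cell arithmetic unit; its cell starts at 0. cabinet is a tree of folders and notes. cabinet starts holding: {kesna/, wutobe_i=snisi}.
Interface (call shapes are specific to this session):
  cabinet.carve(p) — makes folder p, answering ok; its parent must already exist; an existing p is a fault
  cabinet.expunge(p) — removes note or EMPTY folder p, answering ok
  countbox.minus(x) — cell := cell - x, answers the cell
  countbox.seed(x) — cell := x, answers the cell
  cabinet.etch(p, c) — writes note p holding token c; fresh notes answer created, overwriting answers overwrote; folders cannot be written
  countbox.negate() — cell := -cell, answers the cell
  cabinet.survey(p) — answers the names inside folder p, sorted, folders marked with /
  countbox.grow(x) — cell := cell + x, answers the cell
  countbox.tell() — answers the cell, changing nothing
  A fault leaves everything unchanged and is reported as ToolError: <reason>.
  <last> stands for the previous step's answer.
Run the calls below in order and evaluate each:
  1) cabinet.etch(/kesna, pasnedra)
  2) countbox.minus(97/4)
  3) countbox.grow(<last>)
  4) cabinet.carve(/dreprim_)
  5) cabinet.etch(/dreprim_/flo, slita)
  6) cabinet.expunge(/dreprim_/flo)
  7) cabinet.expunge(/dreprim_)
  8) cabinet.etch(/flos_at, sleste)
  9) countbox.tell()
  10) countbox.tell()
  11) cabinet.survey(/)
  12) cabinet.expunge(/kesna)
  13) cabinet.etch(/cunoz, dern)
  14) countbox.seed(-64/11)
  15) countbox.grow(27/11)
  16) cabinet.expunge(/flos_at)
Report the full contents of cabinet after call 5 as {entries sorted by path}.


Do: cabinet.etch[p: /kesna; c: pasnedra]
See: ToolError: is a directory
Do: countbox.minus[x: 97/4]
See: -97/4
Do: countbox.grow[x: <last>]
See: -97/2
Do: cabinet.carve[p: /dreprim_]
See: ok
Do: cabinet.etch[p: /dreprim_/flo; c: slita]
See: created
Do: cabinet.expunge[p: /dreprim_/flo]
See: ok
Do: cabinet.expunge[p: /dreprim_]
See: ok
Do: cabinet.etch[p: /flos_at; c: sleste]
See: created
Do: countbox.tell[]
See: -97/2
Do: countbox.tell[]
See: -97/2
Do: cabinet.survey[p: /]
See: [flos_at, kesna/, wutobe_i]
Do: cabinet.expunge[p: /kesna]
See: ok
Do: cabinet.etch[p: /cunoz; c: dern]
See: created
Do: countbox.seed[x: -64/11]
See: -64/11
Do: countbox.grow[x: 27/11]
See: -37/11
Do: cabinet.expunge[p: /flos_at]
See: ok

Answer: {dreprim_/, dreprim_/flo=slita, kesna/, wutobe_i=snisi}


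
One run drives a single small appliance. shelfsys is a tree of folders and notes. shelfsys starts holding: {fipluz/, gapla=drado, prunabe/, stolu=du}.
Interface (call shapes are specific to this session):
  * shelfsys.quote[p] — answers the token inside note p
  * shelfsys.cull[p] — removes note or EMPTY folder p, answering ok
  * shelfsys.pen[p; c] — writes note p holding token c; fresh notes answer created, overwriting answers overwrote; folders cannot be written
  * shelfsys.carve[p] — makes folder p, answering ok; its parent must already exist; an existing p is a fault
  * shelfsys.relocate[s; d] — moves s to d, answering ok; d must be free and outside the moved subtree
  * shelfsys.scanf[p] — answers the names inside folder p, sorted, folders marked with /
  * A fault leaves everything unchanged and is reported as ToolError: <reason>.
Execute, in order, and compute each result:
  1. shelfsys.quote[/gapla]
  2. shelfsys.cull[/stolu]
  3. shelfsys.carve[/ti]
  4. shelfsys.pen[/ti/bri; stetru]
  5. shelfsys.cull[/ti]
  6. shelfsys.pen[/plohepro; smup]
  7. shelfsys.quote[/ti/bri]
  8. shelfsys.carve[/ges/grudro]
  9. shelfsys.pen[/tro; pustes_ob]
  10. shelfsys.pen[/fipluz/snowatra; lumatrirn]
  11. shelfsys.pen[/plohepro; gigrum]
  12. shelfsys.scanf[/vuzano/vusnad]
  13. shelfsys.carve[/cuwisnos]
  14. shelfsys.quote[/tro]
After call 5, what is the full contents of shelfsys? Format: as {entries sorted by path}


Answer: {fipluz/, gapla=drado, prunabe/, ti/, ti/bri=stetru}

Derivation:
>> shelfsys.quote(p='/gapla')
<< drado
>> shelfsys.cull(p='/stolu')
<< ok
>> shelfsys.carve(p='/ti')
<< ok
>> shelfsys.pen(p='/ti/bri', c='stetru')
<< created
>> shelfsys.cull(p='/ti')
<< ToolError: not empty
>> shelfsys.pen(p='/plohepro', c='smup')
<< created
>> shelfsys.quote(p='/ti/bri')
<< stetru
>> shelfsys.carve(p='/ges/grudro')
<< ToolError: no parent
>> shelfsys.pen(p='/tro', c='pustes_ob')
<< created
>> shelfsys.pen(p='/fipluz/snowatra', c='lumatrirn')
<< created
>> shelfsys.pen(p='/plohepro', c='gigrum')
<< overwrote
>> shelfsys.scanf(p='/vuzano/vusnad')
<< ToolError: not found
>> shelfsys.carve(p='/cuwisnos')
<< ok
>> shelfsys.quote(p='/tro')
<< pustes_ob


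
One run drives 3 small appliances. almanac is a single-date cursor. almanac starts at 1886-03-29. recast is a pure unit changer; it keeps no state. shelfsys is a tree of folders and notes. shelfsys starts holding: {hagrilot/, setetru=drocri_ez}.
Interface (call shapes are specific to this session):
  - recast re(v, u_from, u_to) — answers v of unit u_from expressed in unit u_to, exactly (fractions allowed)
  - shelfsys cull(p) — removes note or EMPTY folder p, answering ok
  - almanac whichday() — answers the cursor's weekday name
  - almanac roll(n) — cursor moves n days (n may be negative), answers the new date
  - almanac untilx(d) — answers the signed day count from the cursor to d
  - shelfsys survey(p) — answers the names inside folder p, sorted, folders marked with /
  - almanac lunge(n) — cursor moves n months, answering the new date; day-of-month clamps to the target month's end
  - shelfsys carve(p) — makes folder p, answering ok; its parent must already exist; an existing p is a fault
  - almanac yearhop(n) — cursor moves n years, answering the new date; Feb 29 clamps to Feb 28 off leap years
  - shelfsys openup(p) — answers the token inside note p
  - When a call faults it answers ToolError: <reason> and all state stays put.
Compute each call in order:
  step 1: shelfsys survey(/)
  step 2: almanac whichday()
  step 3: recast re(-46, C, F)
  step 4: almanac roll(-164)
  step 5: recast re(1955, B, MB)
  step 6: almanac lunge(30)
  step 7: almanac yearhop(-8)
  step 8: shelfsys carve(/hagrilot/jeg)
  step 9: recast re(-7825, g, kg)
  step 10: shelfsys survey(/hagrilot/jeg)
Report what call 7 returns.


>> shelfsys survey(p='/')
<< [hagrilot/, setetru]
>> almanac whichday()
<< Monday
>> recast re(v='-46', u_from='C', u_to='F')
<< -254/5
>> almanac roll(n='-164')
<< 1885-10-16
>> recast re(v='1955', u_from='B', u_to='MB')
<< 391/200000
>> almanac lunge(n='30')
<< 1888-04-16
>> almanac yearhop(n='-8')
<< 1880-04-16
>> shelfsys carve(p='/hagrilot/jeg')
<< ok
>> recast re(v='-7825', u_from='g', u_to='kg')
<< -313/40
>> shelfsys survey(p='/hagrilot/jeg')
<< []

Answer: 1880-04-16


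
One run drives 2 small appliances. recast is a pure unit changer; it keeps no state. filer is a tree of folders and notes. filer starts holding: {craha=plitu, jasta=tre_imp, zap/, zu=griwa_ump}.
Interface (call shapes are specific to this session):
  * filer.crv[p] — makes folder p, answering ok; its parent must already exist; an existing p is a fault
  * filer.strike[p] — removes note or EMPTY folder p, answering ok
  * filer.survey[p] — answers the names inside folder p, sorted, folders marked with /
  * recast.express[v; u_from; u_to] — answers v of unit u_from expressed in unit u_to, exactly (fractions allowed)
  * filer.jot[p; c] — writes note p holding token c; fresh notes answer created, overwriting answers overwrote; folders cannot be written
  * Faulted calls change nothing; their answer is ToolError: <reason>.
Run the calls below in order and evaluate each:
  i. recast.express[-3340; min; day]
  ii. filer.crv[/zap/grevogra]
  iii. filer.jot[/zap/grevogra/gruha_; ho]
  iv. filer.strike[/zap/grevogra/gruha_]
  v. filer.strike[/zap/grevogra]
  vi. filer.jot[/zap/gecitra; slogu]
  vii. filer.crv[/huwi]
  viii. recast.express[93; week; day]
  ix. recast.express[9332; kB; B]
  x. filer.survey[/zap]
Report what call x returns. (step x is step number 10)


-> express(v: -3340, u_from: min, u_to: day)
<- -167/72
-> crv(p: /zap/grevogra)
<- ok
-> jot(p: /zap/grevogra/gruha_, c: ho)
<- created
-> strike(p: /zap/grevogra/gruha_)
<- ok
-> strike(p: /zap/grevogra)
<- ok
-> jot(p: /zap/gecitra, c: slogu)
<- created
-> crv(p: /huwi)
<- ok
-> express(v: 93, u_from: week, u_to: day)
<- 651
-> express(v: 9332, u_from: kB, u_to: B)
<- 9332000
-> survey(p: /zap)
<- [gecitra]

Answer: [gecitra]


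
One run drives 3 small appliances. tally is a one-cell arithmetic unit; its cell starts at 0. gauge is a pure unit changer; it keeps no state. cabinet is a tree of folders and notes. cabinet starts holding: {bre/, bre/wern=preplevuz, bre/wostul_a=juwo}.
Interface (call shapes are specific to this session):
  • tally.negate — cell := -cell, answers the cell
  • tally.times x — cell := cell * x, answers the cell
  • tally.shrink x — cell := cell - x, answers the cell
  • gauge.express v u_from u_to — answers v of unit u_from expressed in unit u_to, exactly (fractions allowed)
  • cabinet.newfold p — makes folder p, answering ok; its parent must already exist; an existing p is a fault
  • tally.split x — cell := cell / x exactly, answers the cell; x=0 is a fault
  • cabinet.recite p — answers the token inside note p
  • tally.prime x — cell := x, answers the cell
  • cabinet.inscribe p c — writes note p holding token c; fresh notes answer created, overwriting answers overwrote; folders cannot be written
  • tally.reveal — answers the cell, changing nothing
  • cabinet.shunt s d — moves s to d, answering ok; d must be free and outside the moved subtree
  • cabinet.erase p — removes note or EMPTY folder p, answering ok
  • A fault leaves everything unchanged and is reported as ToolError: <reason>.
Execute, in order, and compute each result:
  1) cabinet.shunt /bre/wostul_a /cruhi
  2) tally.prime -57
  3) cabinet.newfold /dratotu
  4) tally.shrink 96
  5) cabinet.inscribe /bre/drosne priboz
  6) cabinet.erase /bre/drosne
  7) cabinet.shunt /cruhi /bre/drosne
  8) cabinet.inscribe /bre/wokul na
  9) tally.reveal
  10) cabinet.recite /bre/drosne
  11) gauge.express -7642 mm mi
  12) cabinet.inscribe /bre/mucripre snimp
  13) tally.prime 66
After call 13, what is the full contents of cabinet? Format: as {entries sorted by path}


// shunt(s→/bre/wostul_a, d→/cruhi) == ok
// prime(x→-57) == -57
// newfold(p→/dratotu) == ok
// shrink(x→96) == -153
// inscribe(p→/bre/drosne, c→priboz) == created
// erase(p→/bre/drosne) == ok
// shunt(s→/cruhi, d→/bre/drosne) == ok
// inscribe(p→/bre/wokul, c→na) == created
// reveal() == -153
// recite(p→/bre/drosne) == juwo
// express(v→-7642, u_from→mm, u_to→mi) == -3821/804672
// inscribe(p→/bre/mucripre, c→snimp) == created
// prime(x→66) == 66

Answer: {bre/, bre/drosne=juwo, bre/mucripre=snimp, bre/wern=preplevuz, bre/wokul=na, dratotu/}


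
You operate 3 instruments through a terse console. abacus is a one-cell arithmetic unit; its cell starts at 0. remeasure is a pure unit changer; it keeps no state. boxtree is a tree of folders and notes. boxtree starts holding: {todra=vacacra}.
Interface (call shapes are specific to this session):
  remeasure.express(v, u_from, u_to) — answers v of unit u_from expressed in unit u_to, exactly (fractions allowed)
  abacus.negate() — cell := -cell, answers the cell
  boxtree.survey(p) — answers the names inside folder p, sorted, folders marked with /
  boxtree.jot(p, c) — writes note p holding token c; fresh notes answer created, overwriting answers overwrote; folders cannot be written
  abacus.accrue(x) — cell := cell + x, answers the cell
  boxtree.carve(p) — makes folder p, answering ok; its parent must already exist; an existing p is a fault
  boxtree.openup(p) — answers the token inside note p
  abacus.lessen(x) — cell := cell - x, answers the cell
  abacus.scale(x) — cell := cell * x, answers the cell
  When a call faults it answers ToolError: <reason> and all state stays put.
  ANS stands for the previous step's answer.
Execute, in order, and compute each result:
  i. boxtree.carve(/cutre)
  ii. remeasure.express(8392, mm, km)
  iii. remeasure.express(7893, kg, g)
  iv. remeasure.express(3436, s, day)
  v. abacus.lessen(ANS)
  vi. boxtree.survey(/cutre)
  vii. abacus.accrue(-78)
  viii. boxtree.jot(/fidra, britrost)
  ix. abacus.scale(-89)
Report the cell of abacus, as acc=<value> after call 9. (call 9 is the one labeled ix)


Answer: acc=150023651/21600

Derivation:
·→ boxtree.carve(p='/cutre')
·← ok
·→ remeasure.express(v='8392', u_from='mm', u_to='km')
·← 1049/125000
·→ remeasure.express(v='7893', u_from='kg', u_to='g')
·← 7893000
·→ remeasure.express(v='3436', u_from='s', u_to='day')
·← 859/21600
·→ abacus.lessen(x='ANS')
·← -859/21600
·→ boxtree.survey(p='/cutre')
·← []
·→ abacus.accrue(x='-78')
·← -1685659/21600
·→ boxtree.jot(p='/fidra', c='britrost')
·← created
·→ abacus.scale(x='-89')
·← 150023651/21600


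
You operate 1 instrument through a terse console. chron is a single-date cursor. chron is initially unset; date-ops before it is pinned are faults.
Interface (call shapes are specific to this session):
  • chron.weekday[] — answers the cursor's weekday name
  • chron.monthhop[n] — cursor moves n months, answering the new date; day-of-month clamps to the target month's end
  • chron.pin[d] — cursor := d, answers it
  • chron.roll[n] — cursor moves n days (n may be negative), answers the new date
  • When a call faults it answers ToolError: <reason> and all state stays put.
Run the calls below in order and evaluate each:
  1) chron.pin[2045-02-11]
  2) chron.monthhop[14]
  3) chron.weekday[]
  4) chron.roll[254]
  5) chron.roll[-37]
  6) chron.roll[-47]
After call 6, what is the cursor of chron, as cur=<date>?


Calling chron.pin with d='2045-02-11', giving 2045-02-11.
Next I call chron.monthhop with n='14', and see 2046-04-11.
Then chron.weekday, — result: Wednesday.
I try chron.roll with n='254', yielding 2046-12-21.
Calling chron.roll with n='-37', — result: 2046-11-14.
I run chron.roll with n='-47', and get 2046-09-28.

Answer: cur=2046-09-28


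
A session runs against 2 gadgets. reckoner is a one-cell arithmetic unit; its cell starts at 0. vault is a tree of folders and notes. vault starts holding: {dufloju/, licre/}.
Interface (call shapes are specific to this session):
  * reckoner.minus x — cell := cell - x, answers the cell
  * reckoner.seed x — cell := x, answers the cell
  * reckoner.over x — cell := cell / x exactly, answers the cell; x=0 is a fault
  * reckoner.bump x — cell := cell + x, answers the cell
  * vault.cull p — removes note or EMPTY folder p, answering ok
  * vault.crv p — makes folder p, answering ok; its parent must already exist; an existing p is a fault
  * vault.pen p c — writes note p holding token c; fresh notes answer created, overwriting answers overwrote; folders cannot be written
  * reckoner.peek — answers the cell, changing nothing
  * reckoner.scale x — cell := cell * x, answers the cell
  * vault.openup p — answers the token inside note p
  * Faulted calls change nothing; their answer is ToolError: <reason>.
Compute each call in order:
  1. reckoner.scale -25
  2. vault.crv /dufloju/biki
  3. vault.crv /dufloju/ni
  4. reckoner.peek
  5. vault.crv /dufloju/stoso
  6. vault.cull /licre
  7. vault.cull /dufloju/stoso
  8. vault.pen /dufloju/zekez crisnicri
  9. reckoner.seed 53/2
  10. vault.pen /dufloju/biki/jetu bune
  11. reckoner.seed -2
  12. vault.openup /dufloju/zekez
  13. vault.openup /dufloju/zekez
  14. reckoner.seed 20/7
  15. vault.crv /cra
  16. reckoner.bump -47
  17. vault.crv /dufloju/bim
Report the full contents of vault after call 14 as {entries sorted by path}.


Answer: {dufloju/, dufloju/biki/, dufloju/biki/jetu=bune, dufloju/ni/, dufloju/zekez=crisnicri}

Derivation:
! 1. reckoner.scale(x=-25) : 0
! 2. vault.crv(p=/dufloju/biki) : ok
! 3. vault.crv(p=/dufloju/ni) : ok
! 4. reckoner.peek() : 0
! 5. vault.crv(p=/dufloju/stoso) : ok
! 6. vault.cull(p=/licre) : ok
! 7. vault.cull(p=/dufloju/stoso) : ok
! 8. vault.pen(p=/dufloju/zekez, c=crisnicri) : created
! 9. reckoner.seed(x=53/2) : 53/2
! 10. vault.pen(p=/dufloju/biki/jetu, c=bune) : created
! 11. reckoner.seed(x=-2) : -2
! 12. vault.openup(p=/dufloju/zekez) : crisnicri
! 13. vault.openup(p=/dufloju/zekez) : crisnicri
! 14. reckoner.seed(x=20/7) : 20/7
! 15. vault.crv(p=/cra) : ok
! 16. reckoner.bump(x=-47) : -309/7
! 17. vault.crv(p=/dufloju/bim) : ok


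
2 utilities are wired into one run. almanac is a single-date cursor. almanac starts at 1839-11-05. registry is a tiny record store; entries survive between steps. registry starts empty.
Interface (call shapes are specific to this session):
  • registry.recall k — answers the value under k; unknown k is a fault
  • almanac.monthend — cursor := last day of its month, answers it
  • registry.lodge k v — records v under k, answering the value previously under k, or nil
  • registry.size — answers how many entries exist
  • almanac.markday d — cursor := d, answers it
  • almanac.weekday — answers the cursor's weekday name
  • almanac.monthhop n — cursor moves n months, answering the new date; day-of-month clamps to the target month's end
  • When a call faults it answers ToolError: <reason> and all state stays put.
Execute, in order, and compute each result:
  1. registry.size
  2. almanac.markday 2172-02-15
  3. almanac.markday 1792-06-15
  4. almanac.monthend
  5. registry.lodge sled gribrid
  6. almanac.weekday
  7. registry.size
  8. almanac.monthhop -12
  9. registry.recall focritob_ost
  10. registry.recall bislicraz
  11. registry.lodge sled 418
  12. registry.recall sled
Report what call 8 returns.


Answer: 1791-06-30

Derivation:
// 1. size() ~> 0
// 2. markday(2172-02-15) ~> 2172-02-15
// 3. markday(1792-06-15) ~> 1792-06-15
// 4. monthend() ~> 1792-06-30
// 5. lodge(sled, gribrid) ~> nil
// 6. weekday() ~> Saturday
// 7. size() ~> 1
// 8. monthhop(-12) ~> 1791-06-30
// 9. recall(focritob_ost) ~> ToolError: no such key focritob_ost
// 10. recall(bislicraz) ~> ToolError: no such key bislicraz
// 11. lodge(sled, 418) ~> gribrid
// 12. recall(sled) ~> 418


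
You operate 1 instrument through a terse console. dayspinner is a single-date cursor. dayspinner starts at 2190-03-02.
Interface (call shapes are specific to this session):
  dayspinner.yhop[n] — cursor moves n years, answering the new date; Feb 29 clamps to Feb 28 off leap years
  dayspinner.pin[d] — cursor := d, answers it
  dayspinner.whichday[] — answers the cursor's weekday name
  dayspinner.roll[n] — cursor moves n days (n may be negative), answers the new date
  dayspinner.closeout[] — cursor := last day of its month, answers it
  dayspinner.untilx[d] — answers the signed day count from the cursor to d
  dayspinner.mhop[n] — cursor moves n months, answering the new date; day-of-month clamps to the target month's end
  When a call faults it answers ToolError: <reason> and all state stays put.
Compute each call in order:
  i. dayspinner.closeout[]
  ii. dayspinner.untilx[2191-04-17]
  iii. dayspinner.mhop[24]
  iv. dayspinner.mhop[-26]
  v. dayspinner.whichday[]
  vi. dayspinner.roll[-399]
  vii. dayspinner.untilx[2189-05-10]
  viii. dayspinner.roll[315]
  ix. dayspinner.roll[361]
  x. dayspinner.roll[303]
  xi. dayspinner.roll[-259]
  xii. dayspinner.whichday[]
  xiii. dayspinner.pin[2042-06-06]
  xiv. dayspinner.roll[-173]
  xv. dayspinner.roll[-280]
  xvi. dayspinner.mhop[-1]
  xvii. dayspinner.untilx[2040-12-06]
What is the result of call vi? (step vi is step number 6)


! 1. closeout() == 2190-03-31
! 2. untilx(2191-04-17) == 382
! 3. mhop(24) == 2192-03-31
! 4. mhop(-26) == 2190-01-31
! 5. whichday() == Sunday
! 6. roll(-399) == 2188-12-28
! 7. untilx(2189-05-10) == 133
! 8. roll(315) == 2189-11-08
! 9. roll(361) == 2190-11-04
! 10. roll(303) == 2191-09-03
! 11. roll(-259) == 2190-12-18
! 12. whichday() == Saturday
! 13. pin(2042-06-06) == 2042-06-06
! 14. roll(-173) == 2041-12-15
! 15. roll(-280) == 2041-03-10
! 16. mhop(-1) == 2041-02-10
! 17. untilx(2040-12-06) == -66

Answer: 2188-12-28


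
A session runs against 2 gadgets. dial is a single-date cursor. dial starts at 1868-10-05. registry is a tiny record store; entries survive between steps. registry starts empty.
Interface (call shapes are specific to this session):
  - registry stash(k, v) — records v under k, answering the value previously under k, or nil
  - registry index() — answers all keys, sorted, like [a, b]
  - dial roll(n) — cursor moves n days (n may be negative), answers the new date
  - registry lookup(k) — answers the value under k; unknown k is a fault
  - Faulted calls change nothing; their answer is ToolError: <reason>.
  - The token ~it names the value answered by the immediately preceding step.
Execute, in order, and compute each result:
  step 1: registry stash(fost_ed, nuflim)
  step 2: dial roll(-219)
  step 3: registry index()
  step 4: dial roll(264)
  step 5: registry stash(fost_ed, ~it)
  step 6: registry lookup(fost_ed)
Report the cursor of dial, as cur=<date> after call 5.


Answer: cur=1868-11-19

Derivation:
>> registry stash(fost_ed, nuflim)
<< nil
>> dial roll(-219)
<< 1868-02-29
>> registry index()
<< [fost_ed]
>> dial roll(264)
<< 1868-11-19
>> registry stash(fost_ed, ~it)
<< nuflim
>> registry lookup(fost_ed)
<< 1868-11-19


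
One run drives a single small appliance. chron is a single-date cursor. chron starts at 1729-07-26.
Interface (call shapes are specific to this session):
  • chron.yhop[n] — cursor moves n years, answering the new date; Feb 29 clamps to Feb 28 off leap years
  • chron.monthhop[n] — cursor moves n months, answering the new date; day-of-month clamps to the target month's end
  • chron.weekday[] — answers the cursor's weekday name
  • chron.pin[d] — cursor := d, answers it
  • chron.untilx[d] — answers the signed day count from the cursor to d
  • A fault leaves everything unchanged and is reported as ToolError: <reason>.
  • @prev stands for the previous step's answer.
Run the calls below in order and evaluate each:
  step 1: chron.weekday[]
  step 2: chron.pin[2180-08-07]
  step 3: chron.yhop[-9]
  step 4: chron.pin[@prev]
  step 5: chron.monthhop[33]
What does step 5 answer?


I run chron.weekday, and get Tuesday.
I invoke chron.pin passing d='2180-08-07', and get 2180-08-07.
Then chron.yhop passing n='-9': 2171-08-07.
I call chron.pin passing d='@prev', → 2171-08-07.
Invoking chron.monthhop passing n='33', which returns 2174-05-07.

Answer: 2174-05-07


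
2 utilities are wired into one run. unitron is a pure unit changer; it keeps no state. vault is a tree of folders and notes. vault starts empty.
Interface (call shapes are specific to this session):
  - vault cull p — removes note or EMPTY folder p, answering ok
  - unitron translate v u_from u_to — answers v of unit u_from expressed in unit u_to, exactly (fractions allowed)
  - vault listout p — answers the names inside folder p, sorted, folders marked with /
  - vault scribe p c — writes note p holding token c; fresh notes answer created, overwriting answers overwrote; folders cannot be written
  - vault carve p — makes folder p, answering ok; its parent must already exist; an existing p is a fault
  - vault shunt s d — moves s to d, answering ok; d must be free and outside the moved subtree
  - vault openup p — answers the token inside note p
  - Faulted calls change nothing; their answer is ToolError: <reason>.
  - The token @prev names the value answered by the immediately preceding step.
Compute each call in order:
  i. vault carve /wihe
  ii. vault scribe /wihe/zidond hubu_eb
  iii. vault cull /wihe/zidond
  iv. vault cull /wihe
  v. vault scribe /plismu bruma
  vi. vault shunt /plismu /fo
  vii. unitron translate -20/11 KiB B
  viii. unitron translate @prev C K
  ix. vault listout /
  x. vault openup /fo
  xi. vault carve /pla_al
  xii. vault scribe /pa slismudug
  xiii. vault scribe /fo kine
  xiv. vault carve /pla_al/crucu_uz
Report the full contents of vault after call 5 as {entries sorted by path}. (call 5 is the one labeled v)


Answer: {plismu=bruma}

Derivation:
Invoking vault carve on p='/wihe', and observe ok.
Then vault scribe on p='/wihe/zidond', c='hubu_eb', yielding created.
Next I call vault cull on p='/wihe/zidond', and see ok.
I try vault cull on p='/wihe', which returns ok.
I use vault scribe on p='/plismu', c='bruma': created.
I use vault shunt on s='/plismu', d='/fo', and get ok.
Calling unitron translate on v='-20/11', u_from='KiB', u_to='B', and see -20480/11.
I call unitron translate on v='@prev', u_from='C', u_to='K', and observe -349507/220.
Then vault listout on p='/', and observe [fo].
I try vault openup on p='/fo': bruma.
I try vault carve on p='/pla_al', → ok.
I try vault scribe on p='/pa', c='slismudug', and see created.
I try vault scribe on p='/fo', c='kine', and observe overwrote.
Then vault carve on p='/pla_al/crucu_uz', — result: ok.


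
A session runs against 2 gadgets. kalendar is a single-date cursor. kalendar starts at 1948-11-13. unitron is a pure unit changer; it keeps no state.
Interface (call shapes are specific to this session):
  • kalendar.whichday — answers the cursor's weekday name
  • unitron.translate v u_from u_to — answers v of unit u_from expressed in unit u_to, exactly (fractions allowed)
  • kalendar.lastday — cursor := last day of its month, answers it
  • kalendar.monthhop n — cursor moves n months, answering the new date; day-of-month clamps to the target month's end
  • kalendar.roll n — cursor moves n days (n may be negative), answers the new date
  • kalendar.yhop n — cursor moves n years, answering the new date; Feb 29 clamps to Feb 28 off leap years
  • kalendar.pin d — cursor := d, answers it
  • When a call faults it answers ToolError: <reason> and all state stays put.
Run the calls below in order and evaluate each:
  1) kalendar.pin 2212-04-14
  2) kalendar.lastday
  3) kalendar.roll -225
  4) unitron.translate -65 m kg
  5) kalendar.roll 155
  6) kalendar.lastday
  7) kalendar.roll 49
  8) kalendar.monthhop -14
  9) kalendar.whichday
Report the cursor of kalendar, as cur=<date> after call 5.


==> pin(d=2212-04-14)
<== 2212-04-14
==> lastday()
<== 2212-04-30
==> roll(n=-225)
<== 2211-09-18
==> translate(v=-65, u_from=m, u_to=kg)
<== ToolError: incompatible units
==> roll(n=155)
<== 2212-02-20
==> lastday()
<== 2212-02-29
==> roll(n=49)
<== 2212-04-18
==> monthhop(n=-14)
<== 2211-02-18
==> whichday()
<== Monday

Answer: cur=2212-02-20


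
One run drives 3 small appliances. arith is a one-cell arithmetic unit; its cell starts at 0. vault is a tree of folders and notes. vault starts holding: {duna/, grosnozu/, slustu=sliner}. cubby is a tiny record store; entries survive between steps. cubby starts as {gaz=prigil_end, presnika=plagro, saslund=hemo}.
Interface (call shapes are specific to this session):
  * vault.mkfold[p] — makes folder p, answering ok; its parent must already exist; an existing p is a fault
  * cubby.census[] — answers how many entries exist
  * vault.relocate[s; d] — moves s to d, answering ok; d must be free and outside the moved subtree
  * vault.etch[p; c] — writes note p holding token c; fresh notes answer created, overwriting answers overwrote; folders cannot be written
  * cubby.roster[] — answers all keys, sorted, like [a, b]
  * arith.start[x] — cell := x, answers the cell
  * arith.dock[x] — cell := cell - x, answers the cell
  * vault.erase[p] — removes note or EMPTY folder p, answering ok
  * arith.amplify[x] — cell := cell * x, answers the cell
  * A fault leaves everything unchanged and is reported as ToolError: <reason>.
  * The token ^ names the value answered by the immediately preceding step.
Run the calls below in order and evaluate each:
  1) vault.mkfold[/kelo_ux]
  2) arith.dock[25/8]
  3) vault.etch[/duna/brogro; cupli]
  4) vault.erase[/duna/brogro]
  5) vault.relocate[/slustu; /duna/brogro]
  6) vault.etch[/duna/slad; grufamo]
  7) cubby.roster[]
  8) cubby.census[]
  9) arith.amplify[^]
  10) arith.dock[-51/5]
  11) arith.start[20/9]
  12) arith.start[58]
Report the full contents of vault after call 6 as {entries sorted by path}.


Answer: {duna/, duna/brogro=sliner, duna/slad=grufamo, grosnozu/, kelo_ux/}

Derivation:
[in] vault.mkfold /kelo_ux
  ok
[in] arith.dock 25/8
  -25/8
[in] vault.etch /duna/brogro cupli
  created
[in] vault.erase /duna/brogro
  ok
[in] vault.relocate /slustu /duna/brogro
  ok
[in] vault.etch /duna/slad grufamo
  created
[in] cubby.roster
  [gaz, presnika, saslund]
[in] cubby.census
  3
[in] arith.amplify ^
  -75/8
[in] arith.dock -51/5
  33/40
[in] arith.start 20/9
  20/9
[in] arith.start 58
  58


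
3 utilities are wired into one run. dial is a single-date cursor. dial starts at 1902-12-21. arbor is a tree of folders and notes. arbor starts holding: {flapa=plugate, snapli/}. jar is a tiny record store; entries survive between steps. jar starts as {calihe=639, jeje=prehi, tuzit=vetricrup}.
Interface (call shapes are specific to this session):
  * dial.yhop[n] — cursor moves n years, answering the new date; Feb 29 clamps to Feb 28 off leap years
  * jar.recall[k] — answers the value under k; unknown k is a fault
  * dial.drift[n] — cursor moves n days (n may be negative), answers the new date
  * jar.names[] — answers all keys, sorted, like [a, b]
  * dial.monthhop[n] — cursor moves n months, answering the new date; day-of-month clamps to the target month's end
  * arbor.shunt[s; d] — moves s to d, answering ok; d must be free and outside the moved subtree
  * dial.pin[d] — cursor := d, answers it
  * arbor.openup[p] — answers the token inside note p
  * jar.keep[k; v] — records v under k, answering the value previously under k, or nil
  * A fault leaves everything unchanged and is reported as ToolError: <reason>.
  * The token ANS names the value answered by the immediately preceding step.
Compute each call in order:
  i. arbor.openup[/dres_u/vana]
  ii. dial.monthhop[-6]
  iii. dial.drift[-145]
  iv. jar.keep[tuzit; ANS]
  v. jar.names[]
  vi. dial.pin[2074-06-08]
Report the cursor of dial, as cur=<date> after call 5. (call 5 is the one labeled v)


Answer: cur=1902-01-27

Derivation:
! openup(p='/dres_u/vana') -> ToolError: not found
! monthhop(n='-6') -> 1902-06-21
! drift(n='-145') -> 1902-01-27
! keep(k='tuzit', v='ANS') -> vetricrup
! names() -> [calihe, jeje, tuzit]
! pin(d='2074-06-08') -> 2074-06-08


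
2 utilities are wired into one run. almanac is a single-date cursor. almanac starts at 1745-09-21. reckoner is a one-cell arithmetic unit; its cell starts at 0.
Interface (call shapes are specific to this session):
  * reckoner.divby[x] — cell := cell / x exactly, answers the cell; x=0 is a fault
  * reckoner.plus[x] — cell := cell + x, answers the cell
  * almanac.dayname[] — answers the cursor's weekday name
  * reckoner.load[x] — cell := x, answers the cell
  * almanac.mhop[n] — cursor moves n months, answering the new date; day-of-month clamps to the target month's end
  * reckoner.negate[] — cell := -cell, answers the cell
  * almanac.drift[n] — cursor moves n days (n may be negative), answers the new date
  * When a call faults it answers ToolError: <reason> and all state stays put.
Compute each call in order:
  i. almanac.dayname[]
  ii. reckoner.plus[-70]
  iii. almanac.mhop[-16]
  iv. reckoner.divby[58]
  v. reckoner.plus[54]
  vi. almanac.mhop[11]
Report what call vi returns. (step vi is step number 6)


Answer: 1745-04-21

Derivation:
-> almanac.dayname()
<- Tuesday
-> reckoner.plus(x='-70')
<- -70
-> almanac.mhop(n='-16')
<- 1744-05-21
-> reckoner.divby(x='58')
<- -35/29
-> reckoner.plus(x='54')
<- 1531/29
-> almanac.mhop(n='11')
<- 1745-04-21


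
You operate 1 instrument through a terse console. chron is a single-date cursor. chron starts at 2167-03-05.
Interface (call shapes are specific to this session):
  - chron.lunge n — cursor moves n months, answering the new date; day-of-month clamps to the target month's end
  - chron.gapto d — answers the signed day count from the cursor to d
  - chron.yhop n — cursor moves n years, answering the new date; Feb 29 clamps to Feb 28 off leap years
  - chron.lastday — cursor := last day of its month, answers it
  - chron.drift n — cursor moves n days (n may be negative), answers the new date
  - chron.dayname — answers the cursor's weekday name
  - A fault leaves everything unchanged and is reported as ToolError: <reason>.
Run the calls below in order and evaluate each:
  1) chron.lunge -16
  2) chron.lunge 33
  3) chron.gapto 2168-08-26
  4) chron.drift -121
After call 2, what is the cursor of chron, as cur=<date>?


Do: lunge[n=-16]
See: 2165-11-05
Do: lunge[n=33]
See: 2168-08-05
Do: gapto[d=2168-08-26]
See: 21
Do: drift[n=-121]
See: 2168-04-06

Answer: cur=2168-08-05


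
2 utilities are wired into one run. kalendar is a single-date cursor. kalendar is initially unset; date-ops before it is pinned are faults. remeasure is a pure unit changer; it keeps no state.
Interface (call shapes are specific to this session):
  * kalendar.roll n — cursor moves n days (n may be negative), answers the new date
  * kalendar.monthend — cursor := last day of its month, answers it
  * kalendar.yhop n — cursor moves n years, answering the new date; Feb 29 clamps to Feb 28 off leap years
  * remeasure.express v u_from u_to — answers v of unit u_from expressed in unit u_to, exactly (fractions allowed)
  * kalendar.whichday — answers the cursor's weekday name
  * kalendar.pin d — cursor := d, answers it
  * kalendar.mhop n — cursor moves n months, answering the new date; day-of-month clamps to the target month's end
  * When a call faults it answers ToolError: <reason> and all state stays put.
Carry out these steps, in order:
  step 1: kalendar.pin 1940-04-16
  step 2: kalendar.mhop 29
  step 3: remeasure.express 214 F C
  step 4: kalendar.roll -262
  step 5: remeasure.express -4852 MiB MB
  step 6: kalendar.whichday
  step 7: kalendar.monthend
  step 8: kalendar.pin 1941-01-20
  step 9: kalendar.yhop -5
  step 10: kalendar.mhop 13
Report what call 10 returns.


I use kalendar.pin on d=1940-04-16, and see 1940-04-16.
I use kalendar.mhop on n=29, → 1942-09-16.
I try remeasure.express on v=214, u_from=F, u_to=C, and see 910/9.
I try kalendar.roll on n=-262, → 1941-12-28.
Next I call remeasure.express on v=-4852, u_from=MiB, u_to=MB, and observe -79495168/15625.
Then kalendar.whichday: Sunday.
Then kalendar.monthend, → 1941-12-31.
Calling kalendar.pin on d=1941-01-20, which returns 1941-01-20.
Now I run kalendar.yhop on n=-5: 1936-01-20.
I invoke kalendar.mhop on n=13, — result: 1937-02-20.

Answer: 1937-02-20


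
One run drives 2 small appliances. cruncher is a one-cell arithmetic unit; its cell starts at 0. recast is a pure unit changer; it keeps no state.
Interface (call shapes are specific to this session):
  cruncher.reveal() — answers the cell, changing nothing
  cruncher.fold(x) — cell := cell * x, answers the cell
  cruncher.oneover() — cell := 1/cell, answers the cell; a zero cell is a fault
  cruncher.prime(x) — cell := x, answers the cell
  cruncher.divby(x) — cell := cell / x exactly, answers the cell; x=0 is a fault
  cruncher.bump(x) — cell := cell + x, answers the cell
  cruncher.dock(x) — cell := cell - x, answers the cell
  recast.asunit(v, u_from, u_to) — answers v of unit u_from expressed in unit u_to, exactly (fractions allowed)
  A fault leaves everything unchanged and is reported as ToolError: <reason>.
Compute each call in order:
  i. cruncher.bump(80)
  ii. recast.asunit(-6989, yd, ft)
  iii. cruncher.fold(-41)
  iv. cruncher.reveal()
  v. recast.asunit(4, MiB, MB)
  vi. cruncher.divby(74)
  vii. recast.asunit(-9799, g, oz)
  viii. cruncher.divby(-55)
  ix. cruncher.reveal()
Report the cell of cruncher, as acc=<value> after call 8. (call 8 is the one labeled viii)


Answer: acc=328/407

Derivation:
[in] cruncher.bump x=80
:: 80
[in] recast.asunit v=-6989 u_from=yd u_to=ft
:: -20967
[in] cruncher.fold x=-41
:: -3280
[in] cruncher.reveal
:: -3280
[in] recast.asunit v=4 u_from=MiB u_to=MB
:: 65536/15625
[in] cruncher.divby x=74
:: -1640/37
[in] recast.asunit v=-9799 u_from=g u_to=oz
:: -15678400000/45359237
[in] cruncher.divby x=-55
:: 328/407
[in] cruncher.reveal
:: 328/407


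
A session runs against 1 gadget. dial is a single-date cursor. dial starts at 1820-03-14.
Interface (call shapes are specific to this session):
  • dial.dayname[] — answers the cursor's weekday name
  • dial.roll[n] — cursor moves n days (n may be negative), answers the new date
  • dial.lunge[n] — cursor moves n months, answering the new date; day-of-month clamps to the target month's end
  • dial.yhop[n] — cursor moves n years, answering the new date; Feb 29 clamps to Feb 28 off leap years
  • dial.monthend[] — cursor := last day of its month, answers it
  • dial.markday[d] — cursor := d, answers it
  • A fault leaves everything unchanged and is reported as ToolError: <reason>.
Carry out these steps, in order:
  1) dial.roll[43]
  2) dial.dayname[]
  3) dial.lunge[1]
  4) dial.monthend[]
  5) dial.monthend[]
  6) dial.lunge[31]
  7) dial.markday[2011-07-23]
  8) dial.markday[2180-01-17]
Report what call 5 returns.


[in] roll n: 43
[out] 1820-04-26
[in] dayname
[out] Wednesday
[in] lunge n: 1
[out] 1820-05-26
[in] monthend
[out] 1820-05-31
[in] monthend
[out] 1820-05-31
[in] lunge n: 31
[out] 1822-12-31
[in] markday d: 2011-07-23
[out] 2011-07-23
[in] markday d: 2180-01-17
[out] 2180-01-17

Answer: 1820-05-31
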